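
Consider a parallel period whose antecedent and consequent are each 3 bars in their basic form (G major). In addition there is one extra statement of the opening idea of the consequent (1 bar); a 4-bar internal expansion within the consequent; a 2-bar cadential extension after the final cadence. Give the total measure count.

Basic parallel period: 3 + 3 = 6 bars.
6 (basic form) + 1 (extra statement) + 4 (internal expansion) + 2 (cadential extension) = 13.

13 measures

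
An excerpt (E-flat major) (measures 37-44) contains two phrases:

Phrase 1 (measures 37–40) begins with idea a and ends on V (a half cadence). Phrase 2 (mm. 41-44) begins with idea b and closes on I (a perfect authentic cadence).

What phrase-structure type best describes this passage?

contrasting period

Phrase 1 ends with a half cadence (weaker) and phrase 2 with a perfect authentic cadence (stronger): antecedent + consequent = a period.
The two phrases open with different material (a / b), so the period is contrasting.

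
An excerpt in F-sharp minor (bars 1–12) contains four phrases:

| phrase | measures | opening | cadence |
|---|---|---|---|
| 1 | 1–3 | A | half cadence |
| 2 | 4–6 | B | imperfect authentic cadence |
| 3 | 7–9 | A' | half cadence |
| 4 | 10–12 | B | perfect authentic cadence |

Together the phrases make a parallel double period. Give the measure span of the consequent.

measures 7–12

In a double period the first pair of phrases (ending imperfect authentic cadence) is the large antecedent and the second pair (ending perfect authentic cadence) is the large consequent; the consequent is measures 7–12.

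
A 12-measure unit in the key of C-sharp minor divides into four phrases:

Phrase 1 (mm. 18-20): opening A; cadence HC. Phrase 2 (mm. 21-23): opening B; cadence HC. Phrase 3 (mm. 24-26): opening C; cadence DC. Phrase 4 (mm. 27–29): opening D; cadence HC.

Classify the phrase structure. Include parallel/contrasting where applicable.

phrase group

Phrase 4 ends with a half cadence, no stronger than phrase 2's half cadence, so the four phrases do not form a double period; nor do phrases 3–4 duplicate 1–2, so it is not a repeated period. With no phrase reaching a conclusive cadence, the passage is a phrase group.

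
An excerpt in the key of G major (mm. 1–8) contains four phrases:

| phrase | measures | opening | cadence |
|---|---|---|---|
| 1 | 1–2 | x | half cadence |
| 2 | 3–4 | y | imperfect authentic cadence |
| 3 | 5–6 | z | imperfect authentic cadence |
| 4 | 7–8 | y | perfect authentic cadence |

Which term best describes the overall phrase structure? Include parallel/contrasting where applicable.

contrasting double period

Four phrases in two halves: the first half (measures 1-4) ends with an imperfect authentic cadence, the second (measures 5–8) with a perfect authentic cadence — a large antecedent–consequent pair, i.e. a double period.
Phrase 3 begins with different material from phrase 1, making it contrasting.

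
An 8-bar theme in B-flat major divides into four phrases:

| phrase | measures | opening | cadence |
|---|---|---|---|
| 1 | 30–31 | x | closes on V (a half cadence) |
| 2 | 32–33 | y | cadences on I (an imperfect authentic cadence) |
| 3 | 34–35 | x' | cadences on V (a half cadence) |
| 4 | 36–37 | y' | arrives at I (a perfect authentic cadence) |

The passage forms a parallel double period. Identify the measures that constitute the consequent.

measures 34–37

In a double period the four phrases pair into a large antecedent (phrases 1–2, ending imperfect authentic cadence) and a large consequent (phrases 3–4, ending perfect authentic cadence). The consequent spans mm. 34-37.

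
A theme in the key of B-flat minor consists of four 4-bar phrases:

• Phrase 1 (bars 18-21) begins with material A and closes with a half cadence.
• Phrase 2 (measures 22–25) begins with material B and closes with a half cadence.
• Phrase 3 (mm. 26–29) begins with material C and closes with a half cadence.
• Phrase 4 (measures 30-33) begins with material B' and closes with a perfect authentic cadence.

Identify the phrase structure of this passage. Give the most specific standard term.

Four phrases in two halves: the first half (mm. 18-25) ends with a half cadence, the second (mm. 26–33) with a perfect authentic cadence — a large antecedent–consequent pair, i.e. a double period.
Phrase 3 begins with different material from phrase 1, making it contrasting.

contrasting double period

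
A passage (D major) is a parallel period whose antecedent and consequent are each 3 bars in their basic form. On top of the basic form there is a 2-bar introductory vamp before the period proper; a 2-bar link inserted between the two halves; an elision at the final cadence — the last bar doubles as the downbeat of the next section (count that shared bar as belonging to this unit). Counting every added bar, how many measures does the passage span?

10 measures

Basic parallel period: 3 + 3 = 6 bars.
6 (basic form) + 2 (introduction) + 2 (link) = 10.
The elision shares a bar with the next section but does not change this unit's count.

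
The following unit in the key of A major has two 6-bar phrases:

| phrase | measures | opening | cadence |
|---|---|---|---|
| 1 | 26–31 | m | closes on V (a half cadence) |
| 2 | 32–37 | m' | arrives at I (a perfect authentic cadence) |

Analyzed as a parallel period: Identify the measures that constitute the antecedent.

measures 26–31

The antecedent is the phrase ending with the weaker cadence (half cadence, phrase 1) and the consequent the one ending more conclusively (perfect authentic cadence, phrase 2); the antecedent is bars 26-31.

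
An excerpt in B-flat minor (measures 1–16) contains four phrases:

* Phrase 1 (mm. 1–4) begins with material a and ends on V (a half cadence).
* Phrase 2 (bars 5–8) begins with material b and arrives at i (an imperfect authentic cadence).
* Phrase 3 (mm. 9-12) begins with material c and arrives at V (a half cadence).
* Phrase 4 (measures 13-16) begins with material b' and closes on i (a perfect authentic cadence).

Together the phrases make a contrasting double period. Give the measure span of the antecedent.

measures 1–8

In a double period the first pair of phrases (ending imperfect authentic cadence) is the large antecedent and the second pair (ending perfect authentic cadence) is the large consequent; the antecedent is measures 1–8.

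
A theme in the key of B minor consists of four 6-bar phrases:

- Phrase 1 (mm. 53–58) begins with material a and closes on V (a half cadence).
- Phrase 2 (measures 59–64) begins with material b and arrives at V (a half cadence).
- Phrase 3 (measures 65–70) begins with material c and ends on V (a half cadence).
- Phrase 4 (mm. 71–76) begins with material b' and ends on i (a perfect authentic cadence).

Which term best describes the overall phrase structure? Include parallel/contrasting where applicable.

Four phrases in two halves: the first half (bars 53-64) ends with a half cadence, the second (bars 65-76) with a perfect authentic cadence — a large antecedent–consequent pair, i.e. a double period.
Phrase 3 begins with different material from phrase 1, making it contrasting.

contrasting double period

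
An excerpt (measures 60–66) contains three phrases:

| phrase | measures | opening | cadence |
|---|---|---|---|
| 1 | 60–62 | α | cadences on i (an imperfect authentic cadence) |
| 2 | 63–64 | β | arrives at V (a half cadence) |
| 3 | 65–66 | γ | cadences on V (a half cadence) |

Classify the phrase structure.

The final phrase closes with a half cadence, which is not stronger than the preceding half cadence; the 3 phrases lack an overall antecedent–consequent design and so form a phrase group.

phrase group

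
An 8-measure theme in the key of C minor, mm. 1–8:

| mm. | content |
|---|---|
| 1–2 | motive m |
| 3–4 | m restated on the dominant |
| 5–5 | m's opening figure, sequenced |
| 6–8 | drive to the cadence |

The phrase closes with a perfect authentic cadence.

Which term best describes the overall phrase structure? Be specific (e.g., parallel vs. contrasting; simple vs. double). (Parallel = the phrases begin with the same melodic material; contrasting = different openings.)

Basic idea (measures 1–2) + its repetition (mm. 3–4) form the presentation; fragmentation and cadence (measures 5–8) form the continuation — the 8-bar whole is a sentence.

sentence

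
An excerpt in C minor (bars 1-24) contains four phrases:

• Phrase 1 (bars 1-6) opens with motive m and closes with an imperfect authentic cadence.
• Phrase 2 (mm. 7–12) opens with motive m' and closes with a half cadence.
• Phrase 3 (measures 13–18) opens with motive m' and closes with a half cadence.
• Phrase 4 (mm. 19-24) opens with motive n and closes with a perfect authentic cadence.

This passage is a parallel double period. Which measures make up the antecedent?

In a double period the four phrases pair into a large antecedent (phrases 1–2, ending half cadence) and a large consequent (phrases 3–4, ending perfect authentic cadence). The antecedent spans measures 1-12.

measures 1–12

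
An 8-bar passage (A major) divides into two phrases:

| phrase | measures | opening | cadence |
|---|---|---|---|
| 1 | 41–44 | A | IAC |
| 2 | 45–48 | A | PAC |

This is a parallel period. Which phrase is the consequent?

phrase 2

The phrase ending with the weaker cadence (imperfect authentic cadence) is the antecedent; the one ending more conclusively (perfect authentic cadence) is the consequent. The consequent is phrase 2.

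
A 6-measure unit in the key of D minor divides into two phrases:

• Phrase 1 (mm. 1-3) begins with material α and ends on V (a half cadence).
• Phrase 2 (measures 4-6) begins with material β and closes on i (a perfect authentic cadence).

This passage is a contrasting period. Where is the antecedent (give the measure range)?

measures 1–3

The antecedent is the phrase ending with the weaker cadence (half cadence, phrase 1) and the consequent the one ending more conclusively (perfect authentic cadence, phrase 2); the antecedent is mm. 1–3.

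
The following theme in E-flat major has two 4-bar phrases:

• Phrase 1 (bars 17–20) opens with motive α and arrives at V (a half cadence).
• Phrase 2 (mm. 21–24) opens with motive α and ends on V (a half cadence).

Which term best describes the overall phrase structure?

Both phrases have the same opening (α) and the same cadence (half cadence): the second is a restatement, not a consequent, so this is a repeated phrase rather than a period.

repeated phrase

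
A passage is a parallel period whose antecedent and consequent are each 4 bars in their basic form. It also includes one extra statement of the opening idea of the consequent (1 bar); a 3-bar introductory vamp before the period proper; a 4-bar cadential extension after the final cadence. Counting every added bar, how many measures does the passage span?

16 measures

Basic parallel period: 4 + 4 = 8 bars.
8 (basic form) + 1 (extra statement) + 3 (introduction) + 4 (cadential extension) = 16.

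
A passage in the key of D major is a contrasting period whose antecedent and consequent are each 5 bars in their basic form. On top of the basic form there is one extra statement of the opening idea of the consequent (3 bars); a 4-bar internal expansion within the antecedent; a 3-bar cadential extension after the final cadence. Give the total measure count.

20 measures

Basic contrasting period: 5 + 5 = 10 bars.
10 (basic form) + 3 (extra statement) + 4 (internal expansion) + 3 (cadential extension) = 20.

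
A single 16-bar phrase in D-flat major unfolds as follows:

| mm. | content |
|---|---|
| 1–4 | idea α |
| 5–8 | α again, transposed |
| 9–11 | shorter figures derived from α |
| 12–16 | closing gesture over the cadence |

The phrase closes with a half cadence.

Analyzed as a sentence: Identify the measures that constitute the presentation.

The presentation of a sentence is the basic idea (mm. 1–4) plus its repetition (mm. 5–8); the presentation is therefore measures 1–8.

measures 1–8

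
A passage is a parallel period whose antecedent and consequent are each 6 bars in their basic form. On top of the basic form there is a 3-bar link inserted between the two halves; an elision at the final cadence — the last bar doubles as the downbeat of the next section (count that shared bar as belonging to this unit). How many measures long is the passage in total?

Basic parallel period: 6 + 6 = 12 bars.
12 (basic form) + 3 (link) = 15.
The elision shares a bar with the next section but does not change this unit's count.

15 measures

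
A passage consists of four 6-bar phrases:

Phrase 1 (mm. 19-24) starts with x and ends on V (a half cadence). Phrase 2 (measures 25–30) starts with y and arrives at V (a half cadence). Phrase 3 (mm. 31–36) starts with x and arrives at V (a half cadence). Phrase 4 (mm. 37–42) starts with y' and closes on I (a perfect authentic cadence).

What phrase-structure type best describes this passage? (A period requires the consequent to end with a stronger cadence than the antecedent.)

parallel double period

Four phrases in two halves: the first half (mm. 19–30) ends with a half cadence, the second (mm. 31–42) with a perfect authentic cadence — a large antecedent–consequent pair, i.e. a double period.
Phrase 3 begins with the same material as phrase 1, making it parallel.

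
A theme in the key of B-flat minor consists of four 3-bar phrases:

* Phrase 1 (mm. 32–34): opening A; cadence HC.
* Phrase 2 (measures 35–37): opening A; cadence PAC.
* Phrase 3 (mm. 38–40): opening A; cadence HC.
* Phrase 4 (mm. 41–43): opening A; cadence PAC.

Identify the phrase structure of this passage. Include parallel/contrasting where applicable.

The cadence pattern HC–PAC–HC–PAC is weak–strong twice, and phrases 3–4 restate phrases 1–2: a period heard twice, not a double period (which would end weakly at phrase 2).

repeated period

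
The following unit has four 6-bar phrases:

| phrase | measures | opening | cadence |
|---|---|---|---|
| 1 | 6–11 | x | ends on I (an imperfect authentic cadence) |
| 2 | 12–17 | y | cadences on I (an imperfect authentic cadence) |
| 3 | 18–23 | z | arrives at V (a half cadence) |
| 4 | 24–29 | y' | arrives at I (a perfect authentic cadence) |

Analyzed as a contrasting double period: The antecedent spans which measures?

In a double period the four phrases pair into a large antecedent (phrases 1–2, ending imperfect authentic cadence) and a large consequent (phrases 3–4, ending perfect authentic cadence). The antecedent spans bars 6–17.

measures 6–17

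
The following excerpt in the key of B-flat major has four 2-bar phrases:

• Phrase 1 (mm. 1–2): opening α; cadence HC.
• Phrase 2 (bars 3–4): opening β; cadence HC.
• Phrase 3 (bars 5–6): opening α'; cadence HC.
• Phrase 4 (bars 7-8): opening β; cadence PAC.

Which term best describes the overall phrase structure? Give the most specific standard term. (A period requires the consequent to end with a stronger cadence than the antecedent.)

Four phrases in two halves: the first half (mm. 1–4) ends with a half cadence, the second (mm. 5-8) with a perfect authentic cadence — a large antecedent–consequent pair, i.e. a double period.
Phrase 3 begins with the same material as phrase 1, making it parallel.

parallel double period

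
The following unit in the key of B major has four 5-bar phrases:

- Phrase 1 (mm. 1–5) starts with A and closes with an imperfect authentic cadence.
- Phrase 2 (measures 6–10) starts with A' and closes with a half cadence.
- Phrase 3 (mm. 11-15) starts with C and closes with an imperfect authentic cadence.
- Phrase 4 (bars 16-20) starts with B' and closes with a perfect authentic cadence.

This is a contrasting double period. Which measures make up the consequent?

In a double period the first pair of phrases (ending half cadence) is the large antecedent and the second pair (ending perfect authentic cadence) is the large consequent; the consequent is measures 11–20.

measures 11–20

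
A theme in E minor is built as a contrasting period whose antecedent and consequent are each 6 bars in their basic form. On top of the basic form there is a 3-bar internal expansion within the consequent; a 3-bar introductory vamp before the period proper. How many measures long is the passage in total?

18 measures

Basic contrasting period: 6 + 6 = 12 bars.
12 (basic form) + 3 (internal expansion) + 3 (introduction) = 18.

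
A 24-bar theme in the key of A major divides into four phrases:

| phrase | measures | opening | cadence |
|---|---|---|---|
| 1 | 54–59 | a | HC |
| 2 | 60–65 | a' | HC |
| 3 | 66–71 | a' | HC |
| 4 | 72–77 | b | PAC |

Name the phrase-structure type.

parallel double period

Four phrases in two halves: the first half (measures 54-65) ends with a half cadence, the second (mm. 66-77) with a perfect authentic cadence — a large antecedent–consequent pair, i.e. a double period.
Phrase 3 begins with the same material as phrase 1, making it parallel.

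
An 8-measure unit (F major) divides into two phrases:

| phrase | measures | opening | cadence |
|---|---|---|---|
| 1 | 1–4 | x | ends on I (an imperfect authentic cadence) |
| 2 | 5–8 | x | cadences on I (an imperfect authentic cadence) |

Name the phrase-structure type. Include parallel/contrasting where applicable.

repeated phrase

Both phrases have the same opening (x) and the same cadence (imperfect authentic cadence): the second is a restatement, not a consequent, so this is a repeated phrase rather than a period.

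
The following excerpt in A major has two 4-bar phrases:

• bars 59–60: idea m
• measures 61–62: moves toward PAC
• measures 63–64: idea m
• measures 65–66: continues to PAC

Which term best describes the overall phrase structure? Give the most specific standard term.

Both phrases have the same opening (m) and the same cadence (perfect authentic cadence): the second is a restatement, not a consequent, so this is a repeated phrase rather than a period.

repeated phrase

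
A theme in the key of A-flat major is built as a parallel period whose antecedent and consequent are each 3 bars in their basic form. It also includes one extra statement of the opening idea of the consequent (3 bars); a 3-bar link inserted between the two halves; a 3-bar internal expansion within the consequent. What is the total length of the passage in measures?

Basic parallel period: 3 + 3 = 6 bars.
6 (basic form) + 3 (extra statement) + 3 (link) + 3 (internal expansion) = 15.

15 measures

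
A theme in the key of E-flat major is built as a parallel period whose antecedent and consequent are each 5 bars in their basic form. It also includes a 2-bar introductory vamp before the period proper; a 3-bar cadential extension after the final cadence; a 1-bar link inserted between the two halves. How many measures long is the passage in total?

Basic parallel period: 5 + 5 = 10 bars.
10 (basic form) + 2 (introduction) + 3 (cadential extension) + 1 (link) = 16.

16 measures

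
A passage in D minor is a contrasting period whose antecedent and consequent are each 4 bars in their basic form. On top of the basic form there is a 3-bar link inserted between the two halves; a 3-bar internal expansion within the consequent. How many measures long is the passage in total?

14 measures

Basic contrasting period: 4 + 4 = 8 bars.
8 (basic form) + 3 (link) + 3 (internal expansion) = 14.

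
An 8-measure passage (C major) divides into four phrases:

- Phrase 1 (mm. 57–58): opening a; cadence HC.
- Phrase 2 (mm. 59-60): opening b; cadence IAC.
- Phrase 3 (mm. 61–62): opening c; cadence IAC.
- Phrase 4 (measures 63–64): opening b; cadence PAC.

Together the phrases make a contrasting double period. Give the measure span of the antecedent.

In a double period the first pair of phrases (ending imperfect authentic cadence) is the large antecedent and the second pair (ending perfect authentic cadence) is the large consequent; the antecedent is measures 57–60.

measures 57–60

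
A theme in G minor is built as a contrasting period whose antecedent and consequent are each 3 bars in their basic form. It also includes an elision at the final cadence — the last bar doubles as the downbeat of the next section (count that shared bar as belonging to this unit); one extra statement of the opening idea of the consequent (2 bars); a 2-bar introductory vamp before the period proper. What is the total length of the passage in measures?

10 measures

Basic contrasting period: 3 + 3 = 6 bars.
6 (basic form) + 2 (extra statement) + 2 (introduction) = 10.
The elision shares a bar with the next section but does not change this unit's count.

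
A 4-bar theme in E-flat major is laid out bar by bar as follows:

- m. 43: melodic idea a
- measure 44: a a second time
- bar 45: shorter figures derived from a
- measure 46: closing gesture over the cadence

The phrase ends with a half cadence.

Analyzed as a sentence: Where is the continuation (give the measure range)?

After the presentation (bars 43-44), the continuation covers the fragmentation through the cadence: bars 45–46.

measures 45–46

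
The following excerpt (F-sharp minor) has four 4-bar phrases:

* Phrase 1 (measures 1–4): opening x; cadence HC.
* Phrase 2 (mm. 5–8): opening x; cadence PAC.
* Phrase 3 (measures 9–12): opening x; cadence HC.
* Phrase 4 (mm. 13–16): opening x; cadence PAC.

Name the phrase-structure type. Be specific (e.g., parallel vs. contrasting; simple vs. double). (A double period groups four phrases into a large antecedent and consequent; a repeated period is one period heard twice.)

The cadence pattern HC–PAC–HC–PAC is weak–strong twice, and phrases 3–4 restate phrases 1–2: a period heard twice, not a double period (which would end weakly at phrase 2).

repeated period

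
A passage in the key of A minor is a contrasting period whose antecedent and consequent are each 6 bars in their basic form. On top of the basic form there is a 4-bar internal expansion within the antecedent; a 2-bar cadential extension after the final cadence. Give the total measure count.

18 measures

Basic contrasting period: 6 + 6 = 12 bars.
12 (basic form) + 4 (internal expansion) + 2 (cadential extension) = 18.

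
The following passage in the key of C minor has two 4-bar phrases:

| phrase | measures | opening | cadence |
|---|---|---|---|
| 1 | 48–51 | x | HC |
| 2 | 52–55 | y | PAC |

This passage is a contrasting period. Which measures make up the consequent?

The antecedent is the phrase ending with the weaker cadence (half cadence, phrase 1) and the consequent the one ending more conclusively (perfect authentic cadence, phrase 2); the consequent is bars 52–55.

measures 52–55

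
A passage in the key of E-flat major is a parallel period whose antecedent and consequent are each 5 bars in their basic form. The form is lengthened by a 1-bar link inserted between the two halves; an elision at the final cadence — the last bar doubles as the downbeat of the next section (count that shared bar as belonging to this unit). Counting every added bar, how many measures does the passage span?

Basic parallel period: 5 + 5 = 10 bars.
10 (basic form) + 1 (link) = 11.
The elision shares a bar with the next section but does not change this unit's count.

11 measures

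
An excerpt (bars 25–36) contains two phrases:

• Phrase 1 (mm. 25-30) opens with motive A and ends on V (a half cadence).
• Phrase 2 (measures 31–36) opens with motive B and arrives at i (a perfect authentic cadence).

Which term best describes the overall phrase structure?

Phrase 1 ends with a half cadence (weaker) and phrase 2 with a perfect authentic cadence (stronger): antecedent + consequent = a period.
The two phrases open with different material (A / B), so the period is contrasting.

contrasting period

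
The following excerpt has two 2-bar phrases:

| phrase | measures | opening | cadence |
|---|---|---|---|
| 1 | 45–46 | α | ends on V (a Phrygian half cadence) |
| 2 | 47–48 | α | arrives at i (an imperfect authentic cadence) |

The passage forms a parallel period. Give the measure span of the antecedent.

measures 45–46

The phrase ending with the weaker cadence (Phrygian half cadence) is the antecedent; the one ending more conclusively (imperfect authentic cadence) is the consequent. The antecedent is measures 45–46.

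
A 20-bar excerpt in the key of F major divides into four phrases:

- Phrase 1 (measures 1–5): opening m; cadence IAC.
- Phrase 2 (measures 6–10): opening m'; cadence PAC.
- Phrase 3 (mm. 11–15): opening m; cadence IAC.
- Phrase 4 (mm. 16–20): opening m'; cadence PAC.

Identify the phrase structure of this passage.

repeated period

The cadence pattern IAC–PAC–IAC–PAC is weak–strong twice, and phrases 3–4 restate phrases 1–2: a period heard twice, not a double period (which would end weakly at phrase 2).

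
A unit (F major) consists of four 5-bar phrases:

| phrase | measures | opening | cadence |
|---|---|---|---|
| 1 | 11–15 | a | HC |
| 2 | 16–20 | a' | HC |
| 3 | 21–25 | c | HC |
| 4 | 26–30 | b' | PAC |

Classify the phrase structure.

contrasting double period

Four phrases in two halves: the first half (mm. 11-20) ends with a half cadence, the second (bars 21–30) with a perfect authentic cadence — a large antecedent–consequent pair, i.e. a double period.
Phrase 3 begins with different material from phrase 1, making it contrasting.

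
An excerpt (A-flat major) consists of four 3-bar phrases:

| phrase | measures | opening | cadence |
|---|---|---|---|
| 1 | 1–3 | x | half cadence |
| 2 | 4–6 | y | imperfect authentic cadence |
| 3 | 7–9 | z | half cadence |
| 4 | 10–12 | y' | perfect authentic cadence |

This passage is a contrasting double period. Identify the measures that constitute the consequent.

measures 7–12

In a double period the four phrases pair into a large antecedent (phrases 1–2, ending imperfect authentic cadence) and a large consequent (phrases 3–4, ending perfect authentic cadence). The consequent spans bars 7–12.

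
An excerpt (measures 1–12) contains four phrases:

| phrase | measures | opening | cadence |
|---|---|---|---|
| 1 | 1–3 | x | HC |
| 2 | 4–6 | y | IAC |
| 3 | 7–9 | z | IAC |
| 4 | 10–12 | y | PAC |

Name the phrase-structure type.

contrasting double period

Four phrases in two halves: the first half (mm. 1-6) ends with an imperfect authentic cadence, the second (mm. 7-12) with a perfect authentic cadence — a large antecedent–consequent pair, i.e. a double period.
Phrase 3 begins with different material from phrase 1, making it contrasting.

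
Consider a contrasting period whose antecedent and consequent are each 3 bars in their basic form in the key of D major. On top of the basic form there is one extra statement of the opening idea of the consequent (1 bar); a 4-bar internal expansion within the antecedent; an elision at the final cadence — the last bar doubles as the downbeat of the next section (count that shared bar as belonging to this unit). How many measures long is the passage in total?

Basic contrasting period: 3 + 3 = 6 bars.
6 (basic form) + 1 (extra statement) + 4 (internal expansion) = 11.
The elision shares a bar with the next section but does not change this unit's count.

11 measures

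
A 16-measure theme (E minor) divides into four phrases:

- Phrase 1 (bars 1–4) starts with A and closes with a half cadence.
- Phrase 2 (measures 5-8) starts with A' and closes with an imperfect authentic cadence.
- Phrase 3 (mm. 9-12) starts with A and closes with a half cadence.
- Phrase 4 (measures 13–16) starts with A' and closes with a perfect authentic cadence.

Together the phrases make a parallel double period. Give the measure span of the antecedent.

In a double period the first pair of phrases (ending imperfect authentic cadence) is the large antecedent and the second pair (ending perfect authentic cadence) is the large consequent; the antecedent is measures 1–8.

measures 1–8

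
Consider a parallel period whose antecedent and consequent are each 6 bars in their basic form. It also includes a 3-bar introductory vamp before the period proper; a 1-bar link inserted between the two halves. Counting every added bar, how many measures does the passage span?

Basic parallel period: 6 + 6 = 12 bars.
12 (basic form) + 3 (introduction) + 1 (link) = 16.

16 measures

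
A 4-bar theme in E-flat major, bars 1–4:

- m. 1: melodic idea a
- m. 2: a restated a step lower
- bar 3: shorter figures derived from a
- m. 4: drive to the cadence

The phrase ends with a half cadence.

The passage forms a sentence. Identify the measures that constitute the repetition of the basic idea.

measures 2–2

The presentation of a sentence is the basic idea (measure 1) plus its repetition (m. 2); the repetition of the basic idea is therefore m. 2.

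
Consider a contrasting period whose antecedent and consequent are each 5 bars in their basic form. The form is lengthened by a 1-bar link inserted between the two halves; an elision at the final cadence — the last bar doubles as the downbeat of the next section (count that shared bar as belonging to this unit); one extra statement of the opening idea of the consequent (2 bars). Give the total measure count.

Basic contrasting period: 5 + 5 = 10 bars.
10 (basic form) + 1 (link) + 2 (extra statement) = 13.
The elision shares a bar with the next section but does not change this unit's count.

13 measures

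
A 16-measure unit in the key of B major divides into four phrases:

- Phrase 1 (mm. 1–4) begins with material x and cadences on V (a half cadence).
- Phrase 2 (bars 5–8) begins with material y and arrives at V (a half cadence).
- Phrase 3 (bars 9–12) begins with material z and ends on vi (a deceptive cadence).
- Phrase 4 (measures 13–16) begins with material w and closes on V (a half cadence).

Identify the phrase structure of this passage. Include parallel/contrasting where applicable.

phrase group

Phrase 4 ends with a half cadence, no stronger than phrase 2's half cadence, so the four phrases do not form a double period; nor do phrases 3–4 duplicate 1–2, so it is not a repeated period. With no phrase reaching a conclusive cadence, the passage is a phrase group.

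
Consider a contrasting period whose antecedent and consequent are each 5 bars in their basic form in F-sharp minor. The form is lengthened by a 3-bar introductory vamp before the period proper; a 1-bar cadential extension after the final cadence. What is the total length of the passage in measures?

14 measures

Basic contrasting period: 5 + 5 = 10 bars.
10 (basic form) + 3 (introduction) + 1 (cadential extension) = 14.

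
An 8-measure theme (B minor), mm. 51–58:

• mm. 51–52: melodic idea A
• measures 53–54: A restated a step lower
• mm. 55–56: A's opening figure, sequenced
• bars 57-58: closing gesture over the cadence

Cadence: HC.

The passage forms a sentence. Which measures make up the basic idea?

The presentation of a sentence is the basic idea (mm. 51-52) plus its repetition (bars 53-54); the basic idea is therefore mm. 51–52.

measures 51–52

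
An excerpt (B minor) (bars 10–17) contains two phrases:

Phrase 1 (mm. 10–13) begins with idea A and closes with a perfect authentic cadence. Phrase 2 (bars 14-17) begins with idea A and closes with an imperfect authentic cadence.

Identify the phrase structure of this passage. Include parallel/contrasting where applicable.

The second phrase closes with an imperfect authentic cadence, which is not stronger than the first phrase's perfect authentic cadence; without a weak→strong cadential pair there is no antecedent–consequent relationship, so this is a phrase group rather than a period.

phrase group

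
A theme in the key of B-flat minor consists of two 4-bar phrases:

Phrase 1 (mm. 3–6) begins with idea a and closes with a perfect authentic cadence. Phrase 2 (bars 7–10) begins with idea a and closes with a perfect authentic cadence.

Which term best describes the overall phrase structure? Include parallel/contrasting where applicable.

repeated phrase

Both phrases have the same opening (a) and the same cadence (perfect authentic cadence): the second is a restatement, not a consequent, so this is a repeated phrase rather than a period.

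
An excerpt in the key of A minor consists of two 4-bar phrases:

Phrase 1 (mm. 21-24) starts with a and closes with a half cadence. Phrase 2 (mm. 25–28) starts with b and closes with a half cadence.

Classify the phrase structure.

phrase group

The second phrase closes with a half cadence, which is not stronger than the first phrase's half cadence; without a weak→strong cadential pair there is no antecedent–consequent relationship, so this is a phrase group rather than a period.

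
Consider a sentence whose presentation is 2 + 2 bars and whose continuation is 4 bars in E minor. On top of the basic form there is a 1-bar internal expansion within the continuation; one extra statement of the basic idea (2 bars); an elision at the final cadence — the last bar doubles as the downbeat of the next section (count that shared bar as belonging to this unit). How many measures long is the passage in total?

11 measures

Basic sentence: 2 + 2 + 4 = 8 bars.
8 (basic form) + 1 (internal expansion) + 2 (extra statement) = 11.
The elision shares a bar with the next section but does not change this unit's count.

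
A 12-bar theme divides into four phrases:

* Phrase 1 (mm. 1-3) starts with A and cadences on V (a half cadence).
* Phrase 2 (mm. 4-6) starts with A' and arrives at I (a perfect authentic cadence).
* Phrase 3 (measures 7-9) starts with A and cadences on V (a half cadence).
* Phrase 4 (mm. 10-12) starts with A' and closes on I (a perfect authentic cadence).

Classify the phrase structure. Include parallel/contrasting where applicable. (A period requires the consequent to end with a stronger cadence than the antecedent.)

repeated period

The cadence pattern HC–PAC–HC–PAC is weak–strong twice, and phrases 3–4 restate phrases 1–2: a period heard twice, not a double period (which would end weakly at phrase 2).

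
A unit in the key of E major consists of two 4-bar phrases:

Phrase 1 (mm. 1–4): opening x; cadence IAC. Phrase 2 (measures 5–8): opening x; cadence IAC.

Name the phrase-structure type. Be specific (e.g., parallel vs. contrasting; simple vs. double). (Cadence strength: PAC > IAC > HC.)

repeated phrase

Both phrases have the same opening (x) and the same cadence (imperfect authentic cadence): the second is a restatement, not a consequent, so this is a repeated phrase rather than a period.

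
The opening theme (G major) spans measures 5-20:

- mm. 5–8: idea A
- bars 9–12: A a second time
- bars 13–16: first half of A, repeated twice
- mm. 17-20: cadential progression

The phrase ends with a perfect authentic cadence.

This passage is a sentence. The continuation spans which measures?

After the presentation (bars 5-12), the continuation covers the fragmentation through the cadence: measures 13-20.

measures 13–20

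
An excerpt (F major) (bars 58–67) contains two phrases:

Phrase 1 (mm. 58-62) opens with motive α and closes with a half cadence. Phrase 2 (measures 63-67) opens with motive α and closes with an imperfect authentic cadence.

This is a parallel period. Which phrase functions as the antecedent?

The phrase ending with the weaker cadence (half cadence) is the antecedent; the one ending more conclusively (imperfect authentic cadence) is the consequent. The antecedent is phrase 1.

phrase 1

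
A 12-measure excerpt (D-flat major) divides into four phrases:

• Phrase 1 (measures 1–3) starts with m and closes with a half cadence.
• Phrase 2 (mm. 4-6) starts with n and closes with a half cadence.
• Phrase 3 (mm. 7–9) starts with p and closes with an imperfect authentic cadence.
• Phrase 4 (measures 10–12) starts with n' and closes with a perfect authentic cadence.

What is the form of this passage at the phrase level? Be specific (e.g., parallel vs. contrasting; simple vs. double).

contrasting double period

Four phrases in two halves: the first half (mm. 1–6) ends with a half cadence, the second (mm. 7–12) with a perfect authentic cadence — a large antecedent–consequent pair, i.e. a double period.
Phrase 3 begins with different material from phrase 1, making it contrasting.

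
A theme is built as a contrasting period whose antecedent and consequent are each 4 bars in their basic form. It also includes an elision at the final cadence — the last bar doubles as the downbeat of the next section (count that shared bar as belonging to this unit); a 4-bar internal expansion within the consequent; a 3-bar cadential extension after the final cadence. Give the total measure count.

15 measures

Basic contrasting period: 4 + 4 = 8 bars.
8 (basic form) + 4 (internal expansion) + 3 (cadential extension) = 15.
The elision shares a bar with the next section but does not change this unit's count.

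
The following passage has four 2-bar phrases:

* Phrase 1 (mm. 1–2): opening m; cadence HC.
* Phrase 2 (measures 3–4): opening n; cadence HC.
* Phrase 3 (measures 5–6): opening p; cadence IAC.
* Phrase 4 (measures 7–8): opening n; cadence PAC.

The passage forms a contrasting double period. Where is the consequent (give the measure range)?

measures 5–8

In a double period the four phrases pair into a large antecedent (phrases 1–2, ending half cadence) and a large consequent (phrases 3–4, ending perfect authentic cadence). The consequent spans bars 5–8.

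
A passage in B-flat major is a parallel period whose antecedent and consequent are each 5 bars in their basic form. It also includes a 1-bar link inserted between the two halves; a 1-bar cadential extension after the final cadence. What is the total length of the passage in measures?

12 measures

Basic parallel period: 5 + 5 = 10 bars.
10 (basic form) + 1 (link) + 1 (cadential extension) = 12.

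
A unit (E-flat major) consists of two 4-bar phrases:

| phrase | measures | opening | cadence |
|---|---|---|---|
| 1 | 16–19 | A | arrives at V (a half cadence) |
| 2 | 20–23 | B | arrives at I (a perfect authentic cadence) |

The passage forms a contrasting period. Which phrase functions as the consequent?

phrase 2

The phrase ending with the weaker cadence (half cadence) is the antecedent; the one ending more conclusively (perfect authentic cadence) is the consequent. The consequent is phrase 2.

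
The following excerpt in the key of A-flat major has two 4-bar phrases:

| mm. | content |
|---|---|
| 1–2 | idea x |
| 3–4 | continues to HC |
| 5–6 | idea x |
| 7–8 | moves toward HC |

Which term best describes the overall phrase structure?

repeated phrase

Both phrases have the same opening (x) and the same cadence (half cadence): the second is a restatement, not a consequent, so this is a repeated phrase rather than a period.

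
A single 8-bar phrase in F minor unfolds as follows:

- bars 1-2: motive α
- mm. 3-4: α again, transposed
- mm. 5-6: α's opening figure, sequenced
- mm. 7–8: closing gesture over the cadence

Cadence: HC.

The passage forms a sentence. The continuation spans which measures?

measures 5–8

After the presentation (measures 1–4), the continuation covers the fragmentation through the cadence: mm. 5–8.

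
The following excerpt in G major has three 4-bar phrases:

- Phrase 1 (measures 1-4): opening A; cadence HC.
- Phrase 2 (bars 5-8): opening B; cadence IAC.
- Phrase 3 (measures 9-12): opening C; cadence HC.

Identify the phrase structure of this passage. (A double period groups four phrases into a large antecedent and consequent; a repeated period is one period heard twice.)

The final phrase closes with a half cadence, which is not stronger than the preceding imperfect authentic cadence; the 3 phrases lack an overall antecedent–consequent design and so form a phrase group.

phrase group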